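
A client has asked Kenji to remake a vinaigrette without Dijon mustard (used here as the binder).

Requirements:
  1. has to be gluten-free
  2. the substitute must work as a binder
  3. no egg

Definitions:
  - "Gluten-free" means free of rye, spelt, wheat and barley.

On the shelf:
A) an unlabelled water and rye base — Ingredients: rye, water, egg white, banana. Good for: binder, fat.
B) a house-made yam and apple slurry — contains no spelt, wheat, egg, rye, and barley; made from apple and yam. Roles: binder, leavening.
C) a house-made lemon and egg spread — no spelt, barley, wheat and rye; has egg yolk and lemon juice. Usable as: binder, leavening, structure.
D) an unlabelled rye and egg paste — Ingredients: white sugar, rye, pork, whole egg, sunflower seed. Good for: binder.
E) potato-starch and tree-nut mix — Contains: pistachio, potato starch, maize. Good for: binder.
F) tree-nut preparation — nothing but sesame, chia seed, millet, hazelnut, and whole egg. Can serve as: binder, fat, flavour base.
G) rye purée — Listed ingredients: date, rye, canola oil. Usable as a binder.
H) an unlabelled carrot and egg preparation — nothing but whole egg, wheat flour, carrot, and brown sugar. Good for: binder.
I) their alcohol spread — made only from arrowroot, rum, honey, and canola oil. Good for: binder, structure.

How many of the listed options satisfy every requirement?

A: has rye, so not gluten-free; has egg white, so not egg-free — reject
B: works as a binder, no egg, gluten-free — OK
C: has egg yolk, so not egg-free — no
D: has rye, so not gluten-free; has whole egg, so not egg-free — out
E: no egg, gluten-free — keep
F: has whole egg, so not egg-free — out
G: has rye, so not gluten-free — no
H: has wheat flour, so not gluten-free; has whole egg, so not egg-free — reject
I: no egg, gluten-free — keep

3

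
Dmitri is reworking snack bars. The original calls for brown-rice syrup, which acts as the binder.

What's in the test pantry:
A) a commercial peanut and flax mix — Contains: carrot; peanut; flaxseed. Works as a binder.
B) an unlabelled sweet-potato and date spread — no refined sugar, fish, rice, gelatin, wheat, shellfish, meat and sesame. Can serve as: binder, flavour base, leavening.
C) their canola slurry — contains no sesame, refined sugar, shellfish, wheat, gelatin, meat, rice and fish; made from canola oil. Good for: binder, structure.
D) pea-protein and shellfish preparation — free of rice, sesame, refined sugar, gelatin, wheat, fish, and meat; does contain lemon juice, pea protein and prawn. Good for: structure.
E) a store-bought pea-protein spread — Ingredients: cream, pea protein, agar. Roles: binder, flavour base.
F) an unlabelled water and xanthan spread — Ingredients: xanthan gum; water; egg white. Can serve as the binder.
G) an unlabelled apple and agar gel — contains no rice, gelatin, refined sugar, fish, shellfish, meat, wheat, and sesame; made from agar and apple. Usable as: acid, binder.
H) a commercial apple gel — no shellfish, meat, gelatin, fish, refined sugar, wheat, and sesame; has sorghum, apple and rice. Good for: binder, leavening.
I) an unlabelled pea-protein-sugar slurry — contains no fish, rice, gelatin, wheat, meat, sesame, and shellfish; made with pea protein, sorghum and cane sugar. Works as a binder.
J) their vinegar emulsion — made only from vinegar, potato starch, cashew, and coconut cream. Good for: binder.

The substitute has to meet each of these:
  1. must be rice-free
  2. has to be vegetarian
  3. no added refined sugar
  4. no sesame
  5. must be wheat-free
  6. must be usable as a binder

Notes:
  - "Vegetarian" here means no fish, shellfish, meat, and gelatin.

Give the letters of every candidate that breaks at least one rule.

A: nothing on the exclusion list — keep
B: works as a binder, no sesame, no rice — valid
C: no sesame, vegetarian — valid
D: not usable as a binder; has prawn, so not vegetarian — no
E: works as a binder, no wheat, no sesame — OK
F: every rule checks out — OK
G: no sesame, no refined sugar — valid
H: has rice, so not rice-free — out
I: has cane sugar, so not no-added-sugar — out
J: every rule checks out — OK

D, H, I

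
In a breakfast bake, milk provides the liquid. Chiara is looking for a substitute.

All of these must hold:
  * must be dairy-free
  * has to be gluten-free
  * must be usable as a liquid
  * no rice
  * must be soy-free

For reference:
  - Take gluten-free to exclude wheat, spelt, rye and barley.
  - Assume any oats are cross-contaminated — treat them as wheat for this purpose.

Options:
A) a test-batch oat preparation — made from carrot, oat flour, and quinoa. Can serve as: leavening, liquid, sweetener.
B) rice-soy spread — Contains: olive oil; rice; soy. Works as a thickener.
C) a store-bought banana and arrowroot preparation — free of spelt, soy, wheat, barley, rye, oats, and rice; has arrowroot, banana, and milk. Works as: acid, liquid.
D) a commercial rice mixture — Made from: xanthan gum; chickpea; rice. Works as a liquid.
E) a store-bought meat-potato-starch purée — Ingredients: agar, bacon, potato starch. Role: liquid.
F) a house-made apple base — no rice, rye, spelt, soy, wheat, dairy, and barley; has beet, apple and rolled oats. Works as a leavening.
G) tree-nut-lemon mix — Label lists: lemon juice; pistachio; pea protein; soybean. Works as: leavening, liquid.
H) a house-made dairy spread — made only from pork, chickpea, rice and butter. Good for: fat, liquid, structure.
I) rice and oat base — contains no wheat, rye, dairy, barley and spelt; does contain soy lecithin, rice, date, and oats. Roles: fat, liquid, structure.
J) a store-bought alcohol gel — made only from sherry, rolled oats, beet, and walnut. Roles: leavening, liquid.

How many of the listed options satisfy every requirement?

A: has oat flour, so not gluten-free — out
B: not usable as a liquid; has soy, so not soy-free (and 1 more) — no
C: has milk, so not dairy-free — no
D: has rice, so not rice-free — reject
E: no dairy, no soy — valid
F: not usable as a liquid; has rolled oats, so not gluten-free — no
G: has soybean, so not soy-free — out
H: has butter, so not dairy-free; has rice, so not rice-free — reject
I: has oats, so not gluten-free; has soy lecithin, so not soy-free (and 1 more) — no
J: has rolled oats, so not gluten-free — reject

1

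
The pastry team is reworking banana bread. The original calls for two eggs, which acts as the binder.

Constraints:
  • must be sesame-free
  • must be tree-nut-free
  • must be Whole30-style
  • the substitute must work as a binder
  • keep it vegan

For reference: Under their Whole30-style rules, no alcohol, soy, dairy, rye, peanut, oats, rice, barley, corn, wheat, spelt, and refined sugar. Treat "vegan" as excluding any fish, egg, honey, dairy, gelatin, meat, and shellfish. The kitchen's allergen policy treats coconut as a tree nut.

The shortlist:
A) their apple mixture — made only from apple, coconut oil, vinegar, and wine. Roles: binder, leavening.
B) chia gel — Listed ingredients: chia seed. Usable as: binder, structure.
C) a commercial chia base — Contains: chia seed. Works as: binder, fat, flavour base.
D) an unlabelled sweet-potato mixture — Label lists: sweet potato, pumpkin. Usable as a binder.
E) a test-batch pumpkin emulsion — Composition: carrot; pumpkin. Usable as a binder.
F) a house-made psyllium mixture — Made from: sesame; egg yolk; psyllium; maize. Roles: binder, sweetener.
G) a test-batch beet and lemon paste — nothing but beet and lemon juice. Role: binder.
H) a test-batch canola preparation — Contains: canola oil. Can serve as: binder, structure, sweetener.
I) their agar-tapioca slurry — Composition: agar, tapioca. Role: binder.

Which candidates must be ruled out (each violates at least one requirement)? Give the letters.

A: has wine, so not Whole30-style; has coconut oil, so not tree-nut-free — reject
B: only chia seed; none excluded — keep
C: works as a binder, Whole30-style, tree-nut-free — valid
D: only pumpkin and sweet potato; none excluded — OK
E: every rule checks out — valid
F: has maize, so not Whole30-style; has egg yolk, so not vegan (and 1 more) — out
G: only beet and lemon juice; none excluded — keep
H: every rule checks out — keep
I: only tapioca and agar; none excluded — valid

A, F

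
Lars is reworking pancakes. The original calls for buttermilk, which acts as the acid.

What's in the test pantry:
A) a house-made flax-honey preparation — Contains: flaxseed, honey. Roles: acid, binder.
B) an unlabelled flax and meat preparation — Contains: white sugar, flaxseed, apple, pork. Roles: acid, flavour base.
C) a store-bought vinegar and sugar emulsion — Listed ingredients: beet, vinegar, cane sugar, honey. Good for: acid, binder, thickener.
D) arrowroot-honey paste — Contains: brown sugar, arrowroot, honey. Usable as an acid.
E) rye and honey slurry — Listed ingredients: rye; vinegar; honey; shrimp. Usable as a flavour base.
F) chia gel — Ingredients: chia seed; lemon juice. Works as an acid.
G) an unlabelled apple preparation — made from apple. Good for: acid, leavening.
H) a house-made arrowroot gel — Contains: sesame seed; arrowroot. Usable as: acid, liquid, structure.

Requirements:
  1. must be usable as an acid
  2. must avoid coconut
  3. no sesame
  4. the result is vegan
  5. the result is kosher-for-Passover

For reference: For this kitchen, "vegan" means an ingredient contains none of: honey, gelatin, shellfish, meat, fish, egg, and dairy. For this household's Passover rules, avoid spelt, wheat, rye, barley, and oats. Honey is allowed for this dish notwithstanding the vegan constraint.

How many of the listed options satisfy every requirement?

A: honey is permitted under the vegan carve-out; nothing else excluded — valid
B: has pork, so not vegan — no
C: honey is permitted under the vegan carve-out; nothing else excluded — valid
D: honey is permitted under the vegan carve-out; nothing else excluded — OK
E: not usable as an acid; has shrimp, so not vegan (and 1 more) — reject
F: kosher-for-Passover, no sesame — keep
G: every rule checks out — keep
H: has sesame seed, so not sesame-free — out

5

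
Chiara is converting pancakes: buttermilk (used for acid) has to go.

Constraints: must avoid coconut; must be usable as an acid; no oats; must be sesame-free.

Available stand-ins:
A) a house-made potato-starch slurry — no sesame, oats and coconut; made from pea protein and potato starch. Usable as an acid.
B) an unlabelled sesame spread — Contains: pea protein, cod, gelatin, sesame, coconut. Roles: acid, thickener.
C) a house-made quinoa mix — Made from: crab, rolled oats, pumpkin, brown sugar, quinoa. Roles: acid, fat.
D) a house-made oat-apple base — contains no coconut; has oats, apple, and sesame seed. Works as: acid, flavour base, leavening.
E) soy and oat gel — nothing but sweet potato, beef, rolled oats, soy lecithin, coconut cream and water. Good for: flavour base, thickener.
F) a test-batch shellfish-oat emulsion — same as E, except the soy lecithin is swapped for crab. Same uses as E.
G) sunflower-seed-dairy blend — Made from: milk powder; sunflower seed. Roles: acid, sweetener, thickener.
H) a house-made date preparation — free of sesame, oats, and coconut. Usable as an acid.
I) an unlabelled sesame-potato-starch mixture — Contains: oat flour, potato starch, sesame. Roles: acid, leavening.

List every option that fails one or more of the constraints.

B, C, D, E, F, I

A: works as an acid, no oats, no coconut — keep
B: has coconut, so not coconut-free; has sesame, so not sesame-free — reject
C: has rolled oats, so not oat-free — reject
D: has oats, so not oat-free; has sesame seed, so not sesame-free — no
E: not usable as an acid; has coconut cream, so not coconut-free (and 1 more) — out
F: not usable as an acid; has coconut cream, so not coconut-free (and 1 more) — out
G: only milk powder and sunflower seed; none excluded — OK
H: no sesame, no oats — OK
I: has oat flour, so not oat-free; has sesame, so not sesame-free — no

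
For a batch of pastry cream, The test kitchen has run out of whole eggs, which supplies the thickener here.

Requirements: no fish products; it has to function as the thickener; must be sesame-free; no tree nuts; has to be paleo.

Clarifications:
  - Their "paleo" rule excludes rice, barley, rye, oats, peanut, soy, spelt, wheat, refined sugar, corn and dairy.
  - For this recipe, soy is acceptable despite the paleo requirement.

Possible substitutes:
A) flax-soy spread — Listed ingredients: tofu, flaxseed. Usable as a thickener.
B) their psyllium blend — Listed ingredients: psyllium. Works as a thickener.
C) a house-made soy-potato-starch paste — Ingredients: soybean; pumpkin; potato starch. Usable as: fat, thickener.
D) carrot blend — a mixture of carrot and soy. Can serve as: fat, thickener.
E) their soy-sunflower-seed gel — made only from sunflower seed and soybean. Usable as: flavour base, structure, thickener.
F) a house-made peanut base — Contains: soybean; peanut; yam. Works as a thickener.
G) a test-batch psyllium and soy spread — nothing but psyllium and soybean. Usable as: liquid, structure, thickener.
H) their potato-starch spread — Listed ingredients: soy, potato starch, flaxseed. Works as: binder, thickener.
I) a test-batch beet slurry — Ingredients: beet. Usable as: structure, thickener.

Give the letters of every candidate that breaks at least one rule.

F

A: soy is permitted under the paleo carve-out; nothing else excluded — valid
B: works as a thickener, no fish, no tree nuts — OK
C: soy is permitted under the paleo carve-out; nothing else excluded — valid
D: soy is permitted under the paleo carve-out; nothing else excluded — OK
E: soy is permitted under the paleo carve-out; nothing else excluded — keep
F: has peanut, so not paleo — reject
G: soy is permitted under the paleo carve-out; nothing else excluded — valid
H: soy is permitted under the paleo carve-out; nothing else excluded — keep
I: only beet; none excluded — OK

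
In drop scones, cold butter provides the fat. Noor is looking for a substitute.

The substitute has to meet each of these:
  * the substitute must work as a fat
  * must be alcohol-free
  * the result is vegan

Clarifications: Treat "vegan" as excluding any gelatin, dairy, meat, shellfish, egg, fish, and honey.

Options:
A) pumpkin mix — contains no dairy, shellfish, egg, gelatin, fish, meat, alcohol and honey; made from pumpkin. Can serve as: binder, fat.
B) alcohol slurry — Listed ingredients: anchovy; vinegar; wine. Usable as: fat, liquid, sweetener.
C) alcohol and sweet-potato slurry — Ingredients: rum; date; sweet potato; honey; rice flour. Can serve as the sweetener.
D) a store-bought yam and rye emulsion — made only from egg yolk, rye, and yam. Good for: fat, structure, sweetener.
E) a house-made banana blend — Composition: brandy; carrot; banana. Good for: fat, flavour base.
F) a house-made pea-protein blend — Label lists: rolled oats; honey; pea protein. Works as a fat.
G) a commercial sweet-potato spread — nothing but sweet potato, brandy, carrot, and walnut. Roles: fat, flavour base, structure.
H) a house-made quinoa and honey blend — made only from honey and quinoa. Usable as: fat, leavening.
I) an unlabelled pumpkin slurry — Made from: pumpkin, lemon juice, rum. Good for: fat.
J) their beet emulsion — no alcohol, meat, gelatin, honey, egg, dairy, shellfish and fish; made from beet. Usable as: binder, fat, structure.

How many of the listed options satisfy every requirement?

A: vegan, no alcohol — keep
B: has anchovy, so not vegan; has wine, so not alcohol-free — reject
C: not usable as a fat; has honey, so not vegan (and 1 more) — reject
D: has egg yolk, so not vegan — reject
E: has brandy, so not alcohol-free — out
F: has honey, so not vegan — reject
G: has brandy, so not alcohol-free — out
H: has honey, so not vegan — out
I: has rum, so not alcohol-free — no
J: vegan, no alcohol — OK

2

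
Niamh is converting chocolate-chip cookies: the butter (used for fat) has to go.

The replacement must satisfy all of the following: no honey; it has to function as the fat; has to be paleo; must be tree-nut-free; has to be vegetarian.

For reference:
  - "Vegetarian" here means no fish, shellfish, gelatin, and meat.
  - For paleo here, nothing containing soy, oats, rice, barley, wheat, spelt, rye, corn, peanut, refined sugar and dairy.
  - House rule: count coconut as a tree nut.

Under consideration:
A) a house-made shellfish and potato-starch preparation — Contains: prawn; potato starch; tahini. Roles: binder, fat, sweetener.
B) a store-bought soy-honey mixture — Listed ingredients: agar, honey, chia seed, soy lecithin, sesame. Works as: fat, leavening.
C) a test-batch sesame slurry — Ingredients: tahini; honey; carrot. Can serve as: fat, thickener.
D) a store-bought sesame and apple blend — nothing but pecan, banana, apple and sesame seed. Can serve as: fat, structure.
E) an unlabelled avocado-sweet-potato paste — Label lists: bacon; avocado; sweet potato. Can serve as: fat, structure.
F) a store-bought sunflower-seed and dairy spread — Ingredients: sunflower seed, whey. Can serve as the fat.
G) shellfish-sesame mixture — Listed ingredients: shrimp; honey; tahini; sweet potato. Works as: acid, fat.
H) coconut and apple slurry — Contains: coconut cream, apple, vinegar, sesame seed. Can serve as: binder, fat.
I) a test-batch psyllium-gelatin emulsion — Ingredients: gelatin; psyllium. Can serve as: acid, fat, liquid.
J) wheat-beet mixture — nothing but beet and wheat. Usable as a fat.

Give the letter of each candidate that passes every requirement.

A: has prawn, so not vegetarian — out
B: has soy lecithin, so not paleo; has honey, so not honey-free — no
C: has honey, so not honey-free — no
D: has pecan, so not tree-nut-free — out
E: has bacon, so not vegetarian — no
F: has whey, so not paleo — no
G: has shrimp, so not vegetarian; has honey, so not honey-free — no
H: has coconut cream, so not tree-nut-free — reject
I: has gelatin, so not vegetarian — no
J: has wheat, so not paleo — out

none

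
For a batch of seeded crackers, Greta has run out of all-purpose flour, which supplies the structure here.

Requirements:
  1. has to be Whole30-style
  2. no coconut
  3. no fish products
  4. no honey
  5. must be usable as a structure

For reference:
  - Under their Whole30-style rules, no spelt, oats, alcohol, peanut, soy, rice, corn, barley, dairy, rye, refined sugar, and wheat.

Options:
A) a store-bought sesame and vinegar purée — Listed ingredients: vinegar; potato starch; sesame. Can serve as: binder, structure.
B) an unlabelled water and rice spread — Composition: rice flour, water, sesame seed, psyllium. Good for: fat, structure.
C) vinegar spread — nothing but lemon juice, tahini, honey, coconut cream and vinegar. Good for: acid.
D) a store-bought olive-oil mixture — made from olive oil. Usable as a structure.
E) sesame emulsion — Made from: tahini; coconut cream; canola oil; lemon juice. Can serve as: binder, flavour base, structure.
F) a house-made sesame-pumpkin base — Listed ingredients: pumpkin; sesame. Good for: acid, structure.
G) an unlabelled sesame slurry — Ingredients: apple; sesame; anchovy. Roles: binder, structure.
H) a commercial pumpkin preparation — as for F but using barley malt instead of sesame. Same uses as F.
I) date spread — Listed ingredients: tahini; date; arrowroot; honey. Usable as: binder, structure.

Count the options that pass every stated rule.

A: only sesame, potato starch and vinegar; none excluded — valid
B: has rice flour, so not Whole30-style — out
C: not usable as a structure; has honey, so not honey-free (and 1 more) — reject
D: Whole30-style, no coconut — valid
E: has coconut cream, so not coconut-free — reject
F: only sesame and pumpkin; none excluded — keep
G: has anchovy, so not fish-free — no
H: has barley malt, so not Whole30-style — reject
I: has honey, so not honey-free — no

3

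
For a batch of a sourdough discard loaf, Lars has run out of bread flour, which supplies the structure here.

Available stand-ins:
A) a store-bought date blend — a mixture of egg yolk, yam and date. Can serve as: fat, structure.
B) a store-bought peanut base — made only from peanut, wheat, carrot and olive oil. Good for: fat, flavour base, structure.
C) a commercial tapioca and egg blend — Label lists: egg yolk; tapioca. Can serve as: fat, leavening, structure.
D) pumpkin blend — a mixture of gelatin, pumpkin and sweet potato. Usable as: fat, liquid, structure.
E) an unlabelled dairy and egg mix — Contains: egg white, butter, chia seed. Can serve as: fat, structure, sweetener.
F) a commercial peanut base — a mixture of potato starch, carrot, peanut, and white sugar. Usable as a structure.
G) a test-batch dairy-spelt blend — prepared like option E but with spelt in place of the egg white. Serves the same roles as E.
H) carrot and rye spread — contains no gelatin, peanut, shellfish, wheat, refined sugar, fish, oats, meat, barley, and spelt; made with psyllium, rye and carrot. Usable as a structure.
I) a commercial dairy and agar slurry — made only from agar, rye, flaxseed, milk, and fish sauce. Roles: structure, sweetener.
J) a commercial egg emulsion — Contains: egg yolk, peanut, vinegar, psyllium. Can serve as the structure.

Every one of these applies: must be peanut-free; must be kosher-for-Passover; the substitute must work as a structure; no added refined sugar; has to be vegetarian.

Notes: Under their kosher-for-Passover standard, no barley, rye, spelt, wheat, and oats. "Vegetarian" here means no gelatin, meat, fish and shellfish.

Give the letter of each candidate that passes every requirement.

A, C, E

A: only egg yolk, date and yam; none excluded — valid
B: has wheat, so not kosher-for-Passover; has peanut, so not peanut-free — no
C: every rule checks out — valid
D: has gelatin, so not vegetarian — out
E: nothing on the exclusion list — OK
F: has peanut, so not peanut-free; has white sugar, so not no-added-sugar — out
G: has spelt, so not kosher-for-Passover — reject
H: has rye, so not kosher-for-Passover — out
I: has rye, so not kosher-for-Passover; has fish sauce, so not vegetarian — reject
J: has peanut, so not peanut-free — no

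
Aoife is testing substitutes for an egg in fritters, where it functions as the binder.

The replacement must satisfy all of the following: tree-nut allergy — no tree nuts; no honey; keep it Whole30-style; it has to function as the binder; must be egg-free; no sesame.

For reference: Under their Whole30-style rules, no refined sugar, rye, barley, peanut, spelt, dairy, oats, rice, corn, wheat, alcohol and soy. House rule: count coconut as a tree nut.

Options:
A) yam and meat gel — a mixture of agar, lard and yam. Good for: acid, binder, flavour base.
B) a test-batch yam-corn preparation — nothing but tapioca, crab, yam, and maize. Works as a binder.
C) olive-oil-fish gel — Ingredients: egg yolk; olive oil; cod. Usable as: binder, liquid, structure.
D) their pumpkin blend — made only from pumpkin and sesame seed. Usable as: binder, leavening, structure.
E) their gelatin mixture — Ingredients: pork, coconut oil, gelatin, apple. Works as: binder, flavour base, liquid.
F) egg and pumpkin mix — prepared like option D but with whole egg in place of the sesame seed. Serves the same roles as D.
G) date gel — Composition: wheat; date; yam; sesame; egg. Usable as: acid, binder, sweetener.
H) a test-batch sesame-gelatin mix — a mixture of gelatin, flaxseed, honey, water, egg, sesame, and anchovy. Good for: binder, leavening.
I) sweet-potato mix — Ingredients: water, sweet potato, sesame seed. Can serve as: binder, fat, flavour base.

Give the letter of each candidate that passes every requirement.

A: no egg, no sesame — OK
B: has maize, so not Whole30-style — out
C: has egg yolk, so not egg-free — reject
D: has sesame seed, so not sesame-free — reject
E: has coconut oil, so not tree-nut-free — out
F: has whole egg, so not egg-free — no
G: has wheat, so not Whole30-style; has egg, so not egg-free (and 1 more) — reject
H: has egg, so not egg-free; has sesame, so not sesame-free (and 1 more) — reject
I: has sesame seed, so not sesame-free — out

A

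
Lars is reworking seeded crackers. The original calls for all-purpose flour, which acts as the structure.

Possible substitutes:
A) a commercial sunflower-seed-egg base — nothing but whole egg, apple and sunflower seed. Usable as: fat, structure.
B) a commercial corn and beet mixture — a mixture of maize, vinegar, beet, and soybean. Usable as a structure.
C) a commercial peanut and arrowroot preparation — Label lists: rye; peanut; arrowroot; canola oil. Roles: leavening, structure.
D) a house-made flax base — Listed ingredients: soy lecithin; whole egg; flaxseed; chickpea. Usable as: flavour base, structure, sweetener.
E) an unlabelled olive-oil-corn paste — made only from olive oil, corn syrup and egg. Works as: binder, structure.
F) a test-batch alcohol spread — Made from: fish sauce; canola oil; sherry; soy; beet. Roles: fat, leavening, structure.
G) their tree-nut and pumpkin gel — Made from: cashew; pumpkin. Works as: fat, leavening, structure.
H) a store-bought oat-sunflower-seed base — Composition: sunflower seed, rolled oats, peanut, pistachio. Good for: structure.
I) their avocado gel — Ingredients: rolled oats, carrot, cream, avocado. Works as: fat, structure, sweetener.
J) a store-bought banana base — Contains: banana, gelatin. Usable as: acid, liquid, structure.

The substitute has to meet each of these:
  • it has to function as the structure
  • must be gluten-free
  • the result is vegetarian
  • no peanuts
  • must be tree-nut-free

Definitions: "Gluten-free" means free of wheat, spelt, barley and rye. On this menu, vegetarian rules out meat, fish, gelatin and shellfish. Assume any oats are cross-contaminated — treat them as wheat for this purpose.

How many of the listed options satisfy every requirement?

4

A: only whole egg, apple and sunflower seed; none excluded — keep
B: works as a structure, gluten-free, no peanut — keep
C: has rye, so not gluten-free; has peanut, so not peanut-free — reject
D: gluten-free, no tree nuts — OK
E: no peanut, no tree nuts — valid
F: has fish sauce, so not vegetarian — reject
G: has cashew, so not tree-nut-free — out
H: has rolled oats, so not gluten-free; has pistachio, so not tree-nut-free (and 1 more) — out
I: has rolled oats, so not gluten-free — no
J: has gelatin, so not vegetarian — no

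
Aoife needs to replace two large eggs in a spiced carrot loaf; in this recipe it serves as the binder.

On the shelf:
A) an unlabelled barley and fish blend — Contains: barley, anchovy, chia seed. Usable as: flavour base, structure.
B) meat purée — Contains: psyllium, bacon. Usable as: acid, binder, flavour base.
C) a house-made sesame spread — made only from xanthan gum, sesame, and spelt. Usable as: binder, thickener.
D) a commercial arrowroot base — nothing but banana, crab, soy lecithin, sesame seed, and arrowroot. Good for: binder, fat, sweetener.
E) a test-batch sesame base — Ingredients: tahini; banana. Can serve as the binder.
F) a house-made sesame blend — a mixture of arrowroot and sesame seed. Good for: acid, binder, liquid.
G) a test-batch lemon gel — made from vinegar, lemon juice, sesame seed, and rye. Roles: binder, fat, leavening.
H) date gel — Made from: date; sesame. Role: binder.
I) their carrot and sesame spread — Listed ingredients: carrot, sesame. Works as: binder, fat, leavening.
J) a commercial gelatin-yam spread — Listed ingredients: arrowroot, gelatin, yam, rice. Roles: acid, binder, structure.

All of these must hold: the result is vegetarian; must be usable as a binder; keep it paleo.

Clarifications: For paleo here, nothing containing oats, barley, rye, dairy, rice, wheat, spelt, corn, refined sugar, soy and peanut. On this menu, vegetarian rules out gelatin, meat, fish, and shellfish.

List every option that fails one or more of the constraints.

A: not usable as a binder; has barley, so not paleo (and 1 more) — out
B: has bacon, so not vegetarian — no
C: has spelt, so not paleo — reject
D: has soy lecithin, so not paleo; has crab, so not vegetarian — reject
E: every rule checks out — valid
F: every rule checks out — valid
G: has rye, so not paleo — reject
H: works as a binder, paleo, vegetarian — valid
I: all constraints satisfied — OK
J: has rice, so not paleo; has gelatin, so not vegetarian — out

A, B, C, D, G, J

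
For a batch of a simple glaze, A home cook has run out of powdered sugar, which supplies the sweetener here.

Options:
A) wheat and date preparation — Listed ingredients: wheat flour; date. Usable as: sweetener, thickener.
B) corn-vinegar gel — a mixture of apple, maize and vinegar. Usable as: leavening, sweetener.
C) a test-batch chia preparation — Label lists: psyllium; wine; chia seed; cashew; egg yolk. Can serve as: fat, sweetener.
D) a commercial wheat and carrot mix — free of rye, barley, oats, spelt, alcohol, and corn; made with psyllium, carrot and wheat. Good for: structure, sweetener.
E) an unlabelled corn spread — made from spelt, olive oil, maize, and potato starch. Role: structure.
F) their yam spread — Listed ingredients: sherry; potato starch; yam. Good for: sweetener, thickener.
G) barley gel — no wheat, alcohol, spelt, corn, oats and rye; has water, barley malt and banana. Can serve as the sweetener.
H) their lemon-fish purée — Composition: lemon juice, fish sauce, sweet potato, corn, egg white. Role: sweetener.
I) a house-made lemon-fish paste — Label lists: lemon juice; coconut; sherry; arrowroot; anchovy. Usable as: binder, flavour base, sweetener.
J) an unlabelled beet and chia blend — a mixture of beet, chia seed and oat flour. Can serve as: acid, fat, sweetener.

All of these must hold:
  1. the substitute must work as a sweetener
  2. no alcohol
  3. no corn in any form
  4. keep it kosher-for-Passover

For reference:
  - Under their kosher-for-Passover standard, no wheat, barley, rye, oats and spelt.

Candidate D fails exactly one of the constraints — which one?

kosher-for-Passover

usable as a sweetener: satisfied
kosher-for-Passover: has wheat — fails
corn-free: satisfied
alcohol-free: satisfied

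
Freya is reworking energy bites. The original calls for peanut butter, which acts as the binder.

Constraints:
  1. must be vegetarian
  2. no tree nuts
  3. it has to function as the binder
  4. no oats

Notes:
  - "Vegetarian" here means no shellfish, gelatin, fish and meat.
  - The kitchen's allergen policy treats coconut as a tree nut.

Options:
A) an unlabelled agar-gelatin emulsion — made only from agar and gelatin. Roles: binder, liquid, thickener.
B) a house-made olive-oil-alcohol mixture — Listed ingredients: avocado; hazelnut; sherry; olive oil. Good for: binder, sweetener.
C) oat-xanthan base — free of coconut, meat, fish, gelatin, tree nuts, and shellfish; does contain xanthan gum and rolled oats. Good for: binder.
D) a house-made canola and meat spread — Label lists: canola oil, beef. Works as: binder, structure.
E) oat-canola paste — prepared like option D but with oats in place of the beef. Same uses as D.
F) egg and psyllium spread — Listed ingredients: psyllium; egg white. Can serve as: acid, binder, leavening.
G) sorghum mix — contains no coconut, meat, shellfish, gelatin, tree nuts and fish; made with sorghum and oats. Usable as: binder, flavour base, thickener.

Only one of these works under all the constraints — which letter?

A: has gelatin, so not vegetarian — no
B: has hazelnut, so not tree-nut-free — reject
C: has rolled oats, so not oat-free — reject
D: has beef, so not vegetarian — no
E: has oats, so not oat-free — no
F: works as a binder, no oats, vegetarian — valid
G: has oats, so not oat-free — reject

F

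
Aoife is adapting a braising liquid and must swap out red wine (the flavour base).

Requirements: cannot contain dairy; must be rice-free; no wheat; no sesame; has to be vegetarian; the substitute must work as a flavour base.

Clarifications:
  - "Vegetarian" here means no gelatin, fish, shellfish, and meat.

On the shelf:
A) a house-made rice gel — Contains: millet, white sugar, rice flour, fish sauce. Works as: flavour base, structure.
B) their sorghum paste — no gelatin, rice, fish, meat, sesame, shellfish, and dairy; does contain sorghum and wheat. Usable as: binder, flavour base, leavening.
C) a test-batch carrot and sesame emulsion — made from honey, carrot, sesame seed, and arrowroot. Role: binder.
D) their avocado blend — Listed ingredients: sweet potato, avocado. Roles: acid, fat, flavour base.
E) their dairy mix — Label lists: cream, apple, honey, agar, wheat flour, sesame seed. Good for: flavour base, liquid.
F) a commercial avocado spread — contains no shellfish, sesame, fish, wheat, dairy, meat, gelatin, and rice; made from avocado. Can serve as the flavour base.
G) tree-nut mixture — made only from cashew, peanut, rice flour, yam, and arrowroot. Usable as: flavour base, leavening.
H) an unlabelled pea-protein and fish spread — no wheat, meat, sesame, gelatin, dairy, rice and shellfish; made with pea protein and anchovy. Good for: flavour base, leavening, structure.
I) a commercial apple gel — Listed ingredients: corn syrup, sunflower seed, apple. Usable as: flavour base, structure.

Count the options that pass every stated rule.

A: has fish sauce, so not vegetarian; has rice flour, so not rice-free — out
B: has wheat, so not wheat-free — out
C: not usable as a flavour base; has sesame seed, so not sesame-free — out
D: works as a flavour base, no sesame, vegetarian — keep
E: has wheat flour, so not wheat-free; has sesame seed, so not sesame-free (and 1 more) — out
F: every rule checks out — OK
G: has rice flour, so not rice-free — no
H: has anchovy, so not vegetarian — out
I: only corn syrup, apple, and sunflower seed; none excluded — OK

3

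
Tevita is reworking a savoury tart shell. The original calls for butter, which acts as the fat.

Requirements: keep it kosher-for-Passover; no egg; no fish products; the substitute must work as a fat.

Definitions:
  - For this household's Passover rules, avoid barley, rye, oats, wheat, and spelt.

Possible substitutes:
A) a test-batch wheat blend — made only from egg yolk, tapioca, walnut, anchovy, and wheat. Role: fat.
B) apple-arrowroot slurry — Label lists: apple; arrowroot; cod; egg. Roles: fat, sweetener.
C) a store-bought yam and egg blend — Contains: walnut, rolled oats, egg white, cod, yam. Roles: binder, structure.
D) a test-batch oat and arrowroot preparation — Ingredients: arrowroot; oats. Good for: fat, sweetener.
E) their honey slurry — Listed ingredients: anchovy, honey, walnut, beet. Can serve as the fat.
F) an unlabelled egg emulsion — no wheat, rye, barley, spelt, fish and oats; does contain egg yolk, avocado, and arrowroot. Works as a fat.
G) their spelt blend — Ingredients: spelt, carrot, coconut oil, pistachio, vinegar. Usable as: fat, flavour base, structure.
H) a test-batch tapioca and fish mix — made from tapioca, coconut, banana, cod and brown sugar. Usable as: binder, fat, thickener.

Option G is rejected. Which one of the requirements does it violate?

kosher-for-Passover

usable as a fat: satisfied
kosher-for-Passover: has spelt — fails
fish-free: satisfied
egg-free: satisfied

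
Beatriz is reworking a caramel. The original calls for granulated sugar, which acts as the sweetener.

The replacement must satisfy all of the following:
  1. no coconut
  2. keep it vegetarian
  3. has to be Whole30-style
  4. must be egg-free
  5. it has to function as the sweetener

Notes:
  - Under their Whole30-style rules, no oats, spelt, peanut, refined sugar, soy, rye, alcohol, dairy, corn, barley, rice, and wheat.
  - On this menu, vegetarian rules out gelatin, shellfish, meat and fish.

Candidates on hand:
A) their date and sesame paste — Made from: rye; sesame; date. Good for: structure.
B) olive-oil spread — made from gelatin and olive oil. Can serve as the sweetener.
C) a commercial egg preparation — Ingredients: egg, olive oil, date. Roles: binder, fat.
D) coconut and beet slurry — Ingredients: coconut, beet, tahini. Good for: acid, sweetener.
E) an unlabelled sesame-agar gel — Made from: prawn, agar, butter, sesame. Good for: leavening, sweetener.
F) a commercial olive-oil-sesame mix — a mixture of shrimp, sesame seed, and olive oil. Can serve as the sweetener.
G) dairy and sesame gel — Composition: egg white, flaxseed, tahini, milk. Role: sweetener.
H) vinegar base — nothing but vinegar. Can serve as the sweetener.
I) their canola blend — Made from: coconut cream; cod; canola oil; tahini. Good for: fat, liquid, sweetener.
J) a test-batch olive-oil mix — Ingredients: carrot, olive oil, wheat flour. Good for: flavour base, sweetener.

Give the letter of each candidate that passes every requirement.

H

A: not usable as a sweetener; has rye, so not Whole30-style — out
B: has gelatin, so not vegetarian — reject
C: not usable as a sweetener; has egg, so not egg-free — out
D: has coconut, so not coconut-free — no
E: has butter, so not Whole30-style; has prawn, so not vegetarian — no
F: has shrimp, so not vegetarian — no
G: has milk, so not Whole30-style; has egg white, so not egg-free — out
H: all constraints satisfied — keep
I: has cod, so not vegetarian; has coconut cream, so not coconut-free — out
J: has wheat flour, so not Whole30-style — out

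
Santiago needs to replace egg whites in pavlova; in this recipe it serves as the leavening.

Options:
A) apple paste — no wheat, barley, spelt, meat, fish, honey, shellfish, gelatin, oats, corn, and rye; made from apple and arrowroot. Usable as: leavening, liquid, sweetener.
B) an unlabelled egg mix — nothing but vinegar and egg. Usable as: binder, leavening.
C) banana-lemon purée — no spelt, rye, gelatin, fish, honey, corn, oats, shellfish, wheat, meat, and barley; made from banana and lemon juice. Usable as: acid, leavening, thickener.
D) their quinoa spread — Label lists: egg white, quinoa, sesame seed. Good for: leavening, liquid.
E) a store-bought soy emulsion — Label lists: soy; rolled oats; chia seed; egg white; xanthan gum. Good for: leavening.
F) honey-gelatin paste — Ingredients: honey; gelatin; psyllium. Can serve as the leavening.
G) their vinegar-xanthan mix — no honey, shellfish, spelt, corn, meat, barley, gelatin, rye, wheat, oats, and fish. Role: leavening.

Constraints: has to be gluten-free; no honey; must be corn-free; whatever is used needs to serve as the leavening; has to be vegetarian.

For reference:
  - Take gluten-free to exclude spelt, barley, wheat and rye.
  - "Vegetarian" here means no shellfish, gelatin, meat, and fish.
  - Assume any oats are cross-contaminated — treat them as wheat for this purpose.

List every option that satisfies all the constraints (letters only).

A, B, C, D, G

A: all constraints satisfied — keep
B: only egg and vinegar; none excluded — OK
C: nothing on the exclusion list — OK
D: all constraints satisfied — OK
E: has rolled oats, so not gluten-free — out
F: has gelatin, so not vegetarian; has honey, so not honey-free — out
G: gluten-free, vegetarian — keep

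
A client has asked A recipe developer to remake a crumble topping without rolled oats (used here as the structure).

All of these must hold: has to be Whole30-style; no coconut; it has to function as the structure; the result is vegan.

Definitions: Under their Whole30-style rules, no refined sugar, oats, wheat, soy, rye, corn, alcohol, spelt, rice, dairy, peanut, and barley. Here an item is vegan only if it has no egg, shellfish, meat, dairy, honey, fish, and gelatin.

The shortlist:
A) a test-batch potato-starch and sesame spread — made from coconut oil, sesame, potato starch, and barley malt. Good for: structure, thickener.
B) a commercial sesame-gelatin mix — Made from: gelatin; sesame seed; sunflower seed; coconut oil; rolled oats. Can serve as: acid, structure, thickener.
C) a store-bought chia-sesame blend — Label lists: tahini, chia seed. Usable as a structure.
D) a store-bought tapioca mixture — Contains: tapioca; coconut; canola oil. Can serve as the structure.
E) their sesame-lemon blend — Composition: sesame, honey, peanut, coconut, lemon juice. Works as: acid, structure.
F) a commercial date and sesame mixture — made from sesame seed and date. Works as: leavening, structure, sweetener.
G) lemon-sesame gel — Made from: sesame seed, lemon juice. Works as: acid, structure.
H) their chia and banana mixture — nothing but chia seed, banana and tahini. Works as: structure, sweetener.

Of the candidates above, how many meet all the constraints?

A: has barley malt, so not Whole30-style; has coconut oil, so not coconut-free — out
B: has rolled oats, so not Whole30-style; has gelatin, so not vegan (and 1 more) — out
C: nothing on the exclusion list — keep
D: has coconut, so not coconut-free — out
E: has peanut, so not Whole30-style; has honey, so not vegan (and 1 more) — out
F: works as a structure, vegan, Whole30-style — OK
G: works as a structure, Whole30-style, no coconut — keep
H: vegan, no coconut — valid

4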